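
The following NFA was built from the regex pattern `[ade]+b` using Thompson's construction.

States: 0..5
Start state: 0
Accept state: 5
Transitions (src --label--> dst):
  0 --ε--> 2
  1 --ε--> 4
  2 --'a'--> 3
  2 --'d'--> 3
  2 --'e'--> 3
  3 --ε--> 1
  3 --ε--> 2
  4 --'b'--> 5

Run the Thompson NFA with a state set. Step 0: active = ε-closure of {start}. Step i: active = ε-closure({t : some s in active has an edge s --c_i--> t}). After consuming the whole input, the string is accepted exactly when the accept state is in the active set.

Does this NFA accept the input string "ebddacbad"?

S₀ = ε-closure({0}) = {0,2}
'e' @ 1: {1,2,3,4}
'b' @ 2: {5}  [accepting]
'd' @ 3: {}  — no active states
rest 'dacbad' ignored (set empty)
final: {}; accept 5 not in set

Answer: REJECT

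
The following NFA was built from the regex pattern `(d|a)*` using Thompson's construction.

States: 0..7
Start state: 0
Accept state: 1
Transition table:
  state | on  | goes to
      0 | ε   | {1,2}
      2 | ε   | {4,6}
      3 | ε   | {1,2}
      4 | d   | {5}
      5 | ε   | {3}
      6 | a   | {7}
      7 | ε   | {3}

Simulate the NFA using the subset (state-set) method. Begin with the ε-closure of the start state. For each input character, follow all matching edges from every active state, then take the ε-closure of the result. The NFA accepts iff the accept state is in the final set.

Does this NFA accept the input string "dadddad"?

Answer: ACCEPT

Derivation:
start: ε-closure({0}) = {0,1,2,4,6}
'd' @ 1: {1,2,3,4,5,6}  [accepting]
'a' @ 2: {1,2,3,4,6,7}  [accepting]
'd' @ 3: {1,2,3,4,5,6}  [accepting]
'd' @ 4: {1,2,3,4,5,6}  [accepting]
'd' @ 5: {1,2,3,4,5,6}  [accepting]
'a' @ 6: {1,2,3,4,6,7}  [accepting]
'd' @ 7: {1,2,3,4,5,6}  [accepting]
final: {1,2,3,4,5,6}; accept 1 in set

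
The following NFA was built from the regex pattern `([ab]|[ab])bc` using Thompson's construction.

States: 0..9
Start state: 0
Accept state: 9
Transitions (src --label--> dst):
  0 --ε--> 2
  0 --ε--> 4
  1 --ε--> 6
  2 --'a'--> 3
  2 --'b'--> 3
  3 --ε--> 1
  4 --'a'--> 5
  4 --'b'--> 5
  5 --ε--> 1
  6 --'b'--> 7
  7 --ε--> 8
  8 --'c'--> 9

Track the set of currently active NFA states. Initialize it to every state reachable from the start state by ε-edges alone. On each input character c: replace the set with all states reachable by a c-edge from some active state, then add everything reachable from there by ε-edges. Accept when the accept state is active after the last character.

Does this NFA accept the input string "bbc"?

initial (ε-close {0}): {0,2,4}
'b' @ 1: {1,3,5,6}
'b' @ 2: {7,8}
'c' @ 3: {9}  [accepting]
final: {9}; accept 9 in set

Answer: ACCEPT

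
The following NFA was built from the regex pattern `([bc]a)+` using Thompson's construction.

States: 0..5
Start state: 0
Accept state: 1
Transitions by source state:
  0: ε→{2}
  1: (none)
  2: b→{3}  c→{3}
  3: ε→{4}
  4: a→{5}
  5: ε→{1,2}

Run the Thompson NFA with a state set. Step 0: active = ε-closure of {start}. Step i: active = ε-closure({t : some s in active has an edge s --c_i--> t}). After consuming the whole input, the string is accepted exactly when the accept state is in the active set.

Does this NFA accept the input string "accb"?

Answer: REJECT

Derivation:
start: ε-closure({0}) = {0,2}
'a' @ 1: {}  — state set empty
rest 'ccb' ignored (set empty)
final: {}; accept 1 not in set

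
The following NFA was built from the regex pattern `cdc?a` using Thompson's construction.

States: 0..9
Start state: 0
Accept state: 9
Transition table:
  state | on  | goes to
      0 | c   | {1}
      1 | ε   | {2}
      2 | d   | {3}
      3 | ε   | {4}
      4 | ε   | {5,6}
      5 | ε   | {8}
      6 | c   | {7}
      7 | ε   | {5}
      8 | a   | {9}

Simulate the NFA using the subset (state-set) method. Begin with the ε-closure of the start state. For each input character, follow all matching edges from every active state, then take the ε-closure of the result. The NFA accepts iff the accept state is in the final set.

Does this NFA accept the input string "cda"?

Answer: ACCEPT

Derivation:
S₀ = ε-closure({0}) = {0}
'c' @ 1: {1,2}
'd' @ 2: {3,4,5,6,8}
'a' @ 3: {9}  [accepting]
end set {9} — state 9 in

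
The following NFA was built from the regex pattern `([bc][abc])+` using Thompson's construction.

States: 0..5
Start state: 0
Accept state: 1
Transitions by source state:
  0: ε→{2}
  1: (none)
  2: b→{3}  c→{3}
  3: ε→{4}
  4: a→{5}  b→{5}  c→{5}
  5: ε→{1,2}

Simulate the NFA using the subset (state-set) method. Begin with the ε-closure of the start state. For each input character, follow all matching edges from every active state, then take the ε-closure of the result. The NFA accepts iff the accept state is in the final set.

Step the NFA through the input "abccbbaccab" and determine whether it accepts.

start: ε-closure({0}) = {0,2}
'a' @ 1: {}  — no active states
rest 'bccbbaccab' ignored (set empty)
end set {} — state 1 not in

Answer: REJECT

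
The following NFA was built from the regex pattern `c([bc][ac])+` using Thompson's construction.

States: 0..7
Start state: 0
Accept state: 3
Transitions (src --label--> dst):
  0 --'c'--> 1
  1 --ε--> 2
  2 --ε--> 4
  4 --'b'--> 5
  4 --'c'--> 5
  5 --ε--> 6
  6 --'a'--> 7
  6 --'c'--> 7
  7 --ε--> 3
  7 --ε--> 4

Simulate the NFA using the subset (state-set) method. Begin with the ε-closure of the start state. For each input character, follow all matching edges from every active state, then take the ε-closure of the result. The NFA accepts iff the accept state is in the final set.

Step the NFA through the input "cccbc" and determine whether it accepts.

initial (ε-close {0}): {0}
'c' @ 1: {1,2,4}
'c' @ 2: {5,6}
'c' @ 3: {3,4,7}  (accept∈set)
'b' @ 4: {5,6}
'c' @ 5: {3,4,7}  (accept∈set)
after full input: {3,4,7}  (accept=3 in)

Answer: ACCEPT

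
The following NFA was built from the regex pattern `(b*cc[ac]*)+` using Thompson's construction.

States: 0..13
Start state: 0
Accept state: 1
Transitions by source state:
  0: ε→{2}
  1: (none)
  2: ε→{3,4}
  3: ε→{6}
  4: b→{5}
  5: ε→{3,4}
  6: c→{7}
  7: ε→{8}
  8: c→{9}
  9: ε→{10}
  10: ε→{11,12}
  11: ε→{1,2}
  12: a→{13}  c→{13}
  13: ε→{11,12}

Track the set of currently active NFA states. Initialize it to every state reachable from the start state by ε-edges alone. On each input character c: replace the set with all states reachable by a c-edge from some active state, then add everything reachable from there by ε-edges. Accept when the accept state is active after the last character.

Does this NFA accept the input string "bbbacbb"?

Answer: REJECT

Derivation:
S₀ = ε-closure({0}) = {0,2,3,4,6}
'b' @ 1: {3,4,5,6}
'b' @ 2: {3,4,5,6}
'b' @ 3: {3,4,5,6}
'a' @ 4: {}  — state set empty
rest 'cbb' ignored (set empty)
after full input: {}  (accept=1 not in)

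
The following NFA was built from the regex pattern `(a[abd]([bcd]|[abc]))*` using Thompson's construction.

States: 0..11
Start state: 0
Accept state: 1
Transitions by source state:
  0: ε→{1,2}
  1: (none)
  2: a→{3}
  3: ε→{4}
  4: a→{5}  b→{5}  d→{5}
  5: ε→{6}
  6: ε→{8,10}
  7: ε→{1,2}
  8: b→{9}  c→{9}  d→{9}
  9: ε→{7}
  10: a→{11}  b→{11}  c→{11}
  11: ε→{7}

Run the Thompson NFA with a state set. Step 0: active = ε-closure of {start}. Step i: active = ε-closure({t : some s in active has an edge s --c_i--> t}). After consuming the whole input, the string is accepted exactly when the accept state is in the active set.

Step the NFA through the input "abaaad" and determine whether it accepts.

Answer: ACCEPT

Steps:
start: ε-closure({0}) = {0,1,2}
'a' @ 1: {3,4}
'b' @ 2: {5,6,8,10}
'a' @ 3: {1,2,7,11}  ✓accept
'a' @ 4: {3,4}
'a' @ 5: {5,6,8,10}
'd' @ 6: {1,2,7,9}  ✓accept
final: {1,2,7,9}; accept 1 in set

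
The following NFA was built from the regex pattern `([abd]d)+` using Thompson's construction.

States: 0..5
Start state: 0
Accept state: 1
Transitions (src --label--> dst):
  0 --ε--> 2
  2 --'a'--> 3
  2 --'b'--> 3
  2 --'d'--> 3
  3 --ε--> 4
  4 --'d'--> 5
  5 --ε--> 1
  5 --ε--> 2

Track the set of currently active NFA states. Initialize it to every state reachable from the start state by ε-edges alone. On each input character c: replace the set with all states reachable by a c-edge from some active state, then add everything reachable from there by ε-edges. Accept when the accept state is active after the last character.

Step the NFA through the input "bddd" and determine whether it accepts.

initial (ε-close {0}): {0,2}
'b' @ 1: {3,4}
'd' @ 2: {1,2,5}  (accept∈set)
'd' @ 3: {3,4}
'd' @ 4: {1,2,5}  (accept∈set)
after full input: {1,2,5}  (accept=1 in)

Answer: ACCEPT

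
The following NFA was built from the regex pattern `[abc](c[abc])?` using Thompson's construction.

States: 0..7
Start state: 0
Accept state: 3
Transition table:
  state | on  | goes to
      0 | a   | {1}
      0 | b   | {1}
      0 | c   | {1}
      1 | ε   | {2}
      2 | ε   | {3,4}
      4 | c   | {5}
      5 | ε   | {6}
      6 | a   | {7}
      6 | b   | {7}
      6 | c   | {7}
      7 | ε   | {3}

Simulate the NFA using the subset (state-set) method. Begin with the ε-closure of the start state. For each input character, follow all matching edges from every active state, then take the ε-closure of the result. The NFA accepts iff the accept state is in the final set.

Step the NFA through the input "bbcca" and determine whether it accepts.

start: ε-closure({0}) = {0}
'b' @ 1: {1,2,3,4}  ✓accept
'b' @ 2: {}  — state set empty
rest 'cca' ignored (set empty)
final: {}; accept 3 not in set

Answer: REJECT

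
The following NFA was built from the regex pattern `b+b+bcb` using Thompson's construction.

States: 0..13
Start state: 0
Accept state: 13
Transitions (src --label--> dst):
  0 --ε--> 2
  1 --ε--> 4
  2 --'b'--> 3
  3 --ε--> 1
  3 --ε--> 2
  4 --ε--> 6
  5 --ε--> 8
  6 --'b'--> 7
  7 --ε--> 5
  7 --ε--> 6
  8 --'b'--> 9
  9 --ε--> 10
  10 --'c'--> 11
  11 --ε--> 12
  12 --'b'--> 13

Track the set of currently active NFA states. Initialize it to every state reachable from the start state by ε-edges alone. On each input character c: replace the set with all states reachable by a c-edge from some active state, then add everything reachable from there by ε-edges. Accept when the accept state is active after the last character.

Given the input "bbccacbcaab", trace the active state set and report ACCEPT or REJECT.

S₀ = ε-closure({0}) = {0,2}
'b' @ 1: {1,2,3,4,6}
'b' @ 2: {1,2,3,4,5,6,7,8}
'c' @ 3: {}  — no active states
rest 'cacbcaab' ignored (set empty)
end set {} — state 13 not in

Answer: REJECT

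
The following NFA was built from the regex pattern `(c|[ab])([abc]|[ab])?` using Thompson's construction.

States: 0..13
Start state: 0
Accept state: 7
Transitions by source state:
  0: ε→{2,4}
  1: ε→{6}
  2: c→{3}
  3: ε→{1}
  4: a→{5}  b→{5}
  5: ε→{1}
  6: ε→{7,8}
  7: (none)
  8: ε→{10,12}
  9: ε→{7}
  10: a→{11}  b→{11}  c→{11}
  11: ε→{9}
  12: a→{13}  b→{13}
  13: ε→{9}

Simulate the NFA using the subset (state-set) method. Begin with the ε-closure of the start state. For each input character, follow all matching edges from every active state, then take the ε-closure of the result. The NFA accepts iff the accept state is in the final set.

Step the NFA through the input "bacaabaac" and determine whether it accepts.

Answer: REJECT

Steps:
S₀ = ε-closure({0}) = {0,2,4}
'b' @ 1: {1,5,6,7,8,10,12}  (accept∈set)
'a' @ 2: {7,9,11,13}  (accept∈set)
'c' @ 3: {}  — no active states
rest 'aabaac' ignored (set empty)
after full input: {}  (accept=7 not in)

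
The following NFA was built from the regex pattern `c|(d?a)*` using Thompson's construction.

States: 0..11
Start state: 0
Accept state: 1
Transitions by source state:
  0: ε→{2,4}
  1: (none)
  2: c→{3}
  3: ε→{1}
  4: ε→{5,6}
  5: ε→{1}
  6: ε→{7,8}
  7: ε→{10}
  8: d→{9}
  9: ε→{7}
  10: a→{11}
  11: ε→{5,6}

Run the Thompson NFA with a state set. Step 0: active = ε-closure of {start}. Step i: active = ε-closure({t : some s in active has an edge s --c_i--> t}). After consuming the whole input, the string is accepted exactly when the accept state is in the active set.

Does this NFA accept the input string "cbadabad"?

S₀ = ε-closure({0}) = {0,1,2,4,5,6,7,8,10}
'c' @ 1: {1,3}  (accept∈set)
'b' @ 2: {}  — no active states
rest 'adabad' ignored (set empty)
after full input: {}  (accept=1 not in)

Answer: REJECT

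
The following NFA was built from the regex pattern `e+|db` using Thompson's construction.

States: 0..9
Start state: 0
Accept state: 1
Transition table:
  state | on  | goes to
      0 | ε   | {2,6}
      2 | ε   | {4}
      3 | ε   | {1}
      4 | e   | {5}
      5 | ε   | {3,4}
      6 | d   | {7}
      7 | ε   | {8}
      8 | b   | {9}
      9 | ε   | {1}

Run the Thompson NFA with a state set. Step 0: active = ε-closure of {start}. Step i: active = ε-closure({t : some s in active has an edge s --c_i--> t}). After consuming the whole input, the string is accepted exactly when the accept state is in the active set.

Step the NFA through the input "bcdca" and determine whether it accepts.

Answer: REJECT

Trace:
initial (ε-close {0}): {0,2,4,6}
'b' @ 1: {}  — no active states
rest 'cdca' ignored (set empty)
end set {} — state 1 not in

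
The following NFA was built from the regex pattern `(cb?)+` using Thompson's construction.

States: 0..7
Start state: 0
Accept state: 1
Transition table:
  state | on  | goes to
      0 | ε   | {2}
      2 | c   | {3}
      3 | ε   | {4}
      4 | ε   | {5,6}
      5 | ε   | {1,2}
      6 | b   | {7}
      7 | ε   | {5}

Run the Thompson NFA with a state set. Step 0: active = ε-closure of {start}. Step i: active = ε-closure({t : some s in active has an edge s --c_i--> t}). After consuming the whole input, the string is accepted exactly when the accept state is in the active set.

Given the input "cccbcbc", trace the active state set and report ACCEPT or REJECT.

start: ε-closure({0}) = {0,2}
'c' @ 1: {1,2,3,4,5,6}  [accepting]
'c' @ 2: {1,2,3,4,5,6}  [accepting]
'c' @ 3: {1,2,3,4,5,6}  [accepting]
'b' @ 4: {1,2,5,7}  [accepting]
'c' @ 5: {1,2,3,4,5,6}  [accepting]
'b' @ 6: {1,2,5,7}  [accepting]
'c' @ 7: {1,2,3,4,5,6}  [accepting]
after full input: {1,2,3,4,5,6}  (accept=1 in)

Answer: ACCEPT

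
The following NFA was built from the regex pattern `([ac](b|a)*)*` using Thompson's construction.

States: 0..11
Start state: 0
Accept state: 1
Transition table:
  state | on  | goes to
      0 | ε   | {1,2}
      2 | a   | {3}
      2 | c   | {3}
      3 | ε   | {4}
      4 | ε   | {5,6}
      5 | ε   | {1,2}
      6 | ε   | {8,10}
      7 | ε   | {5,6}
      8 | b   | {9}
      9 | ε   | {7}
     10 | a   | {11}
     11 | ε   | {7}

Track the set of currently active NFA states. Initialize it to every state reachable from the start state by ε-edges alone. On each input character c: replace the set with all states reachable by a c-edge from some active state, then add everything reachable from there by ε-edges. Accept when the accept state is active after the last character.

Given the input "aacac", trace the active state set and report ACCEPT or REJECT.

initial (ε-close {0}): {0,1,2}
'a' @ 1: {1,2,3,4,5,6,8,10}  [accepting]
'a' @ 2: {1,2,3,4,5,6,7,8,10,11}  [accepting]
'c' @ 3: {1,2,3,4,5,6,8,10}  [accepting]
'a' @ 4: {1,2,3,4,5,6,7,8,10,11}  [accepting]
'c' @ 5: {1,2,3,4,5,6,8,10}  [accepting]
final: {1,2,3,4,5,6,8,10}; accept 1 in set

Answer: ACCEPT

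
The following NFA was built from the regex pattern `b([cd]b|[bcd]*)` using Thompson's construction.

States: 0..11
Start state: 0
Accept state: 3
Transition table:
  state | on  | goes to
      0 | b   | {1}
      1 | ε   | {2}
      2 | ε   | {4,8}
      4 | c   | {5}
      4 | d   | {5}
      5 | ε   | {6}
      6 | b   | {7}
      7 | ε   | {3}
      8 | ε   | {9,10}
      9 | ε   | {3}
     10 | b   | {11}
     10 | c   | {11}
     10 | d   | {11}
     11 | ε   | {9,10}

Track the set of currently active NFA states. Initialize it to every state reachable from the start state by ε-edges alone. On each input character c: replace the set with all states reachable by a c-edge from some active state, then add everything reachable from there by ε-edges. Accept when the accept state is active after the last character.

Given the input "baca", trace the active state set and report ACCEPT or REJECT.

Answer: REJECT

Steps:
initial (ε-close {0}): {0}
'b' @ 1: {1,2,3,4,8,9,10}  ✓accept
'a' @ 2: {}  — state set empty
rest 'ca' ignored (set empty)
after full input: {}  (accept=3 not in)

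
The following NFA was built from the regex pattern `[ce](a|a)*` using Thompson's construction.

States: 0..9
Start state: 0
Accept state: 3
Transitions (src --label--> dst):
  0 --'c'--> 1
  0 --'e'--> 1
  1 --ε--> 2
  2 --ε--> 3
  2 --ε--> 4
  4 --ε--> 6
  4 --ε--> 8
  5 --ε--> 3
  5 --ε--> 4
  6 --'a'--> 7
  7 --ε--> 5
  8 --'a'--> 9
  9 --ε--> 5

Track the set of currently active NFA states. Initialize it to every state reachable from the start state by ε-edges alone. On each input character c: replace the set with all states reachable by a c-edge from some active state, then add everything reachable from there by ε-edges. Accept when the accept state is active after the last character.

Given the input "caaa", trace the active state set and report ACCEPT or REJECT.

Answer: ACCEPT

Trace:
initial (ε-close {0}): {0}
'c' @ 1: {1,2,3,4,6,8}  ✓accept
'a' @ 2: {3,4,5,6,7,8,9}  ✓accept
'a' @ 3: {3,4,5,6,7,8,9}  ✓accept
'a' @ 4: {3,4,5,6,7,8,9}  ✓accept
end set {3,4,5,6,7,8,9} — state 3 in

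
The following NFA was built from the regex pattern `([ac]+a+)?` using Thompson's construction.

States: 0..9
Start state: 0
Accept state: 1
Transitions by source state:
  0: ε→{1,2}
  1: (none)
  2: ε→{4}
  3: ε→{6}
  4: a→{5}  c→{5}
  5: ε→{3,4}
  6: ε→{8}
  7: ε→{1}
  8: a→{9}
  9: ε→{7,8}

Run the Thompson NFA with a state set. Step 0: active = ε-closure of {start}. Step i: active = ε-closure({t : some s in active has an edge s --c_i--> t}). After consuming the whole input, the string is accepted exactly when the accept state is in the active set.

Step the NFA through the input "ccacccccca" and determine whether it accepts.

S₀ = ε-closure({0}) = {0,1,2,4}
'c' @ 1: {3,4,5,6,8}
'c' @ 2: {3,4,5,6,8}
'a' @ 3: {1,3,4,5,6,7,8,9}  (accept∈set)
'c' @ 4: {3,4,5,6,8}
'c' @ 5: {3,4,5,6,8}
'c' @ 6: {3,4,5,6,8}
'c' @ 7: {3,4,5,6,8}
'c' @ 8: {3,4,5,6,8}
'c' @ 9: {3,4,5,6,8}
'a' @ 10: {1,3,4,5,6,7,8,9}  (accept∈set)
final: {1,3,4,5,6,7,8,9}; accept 1 in set

Answer: ACCEPT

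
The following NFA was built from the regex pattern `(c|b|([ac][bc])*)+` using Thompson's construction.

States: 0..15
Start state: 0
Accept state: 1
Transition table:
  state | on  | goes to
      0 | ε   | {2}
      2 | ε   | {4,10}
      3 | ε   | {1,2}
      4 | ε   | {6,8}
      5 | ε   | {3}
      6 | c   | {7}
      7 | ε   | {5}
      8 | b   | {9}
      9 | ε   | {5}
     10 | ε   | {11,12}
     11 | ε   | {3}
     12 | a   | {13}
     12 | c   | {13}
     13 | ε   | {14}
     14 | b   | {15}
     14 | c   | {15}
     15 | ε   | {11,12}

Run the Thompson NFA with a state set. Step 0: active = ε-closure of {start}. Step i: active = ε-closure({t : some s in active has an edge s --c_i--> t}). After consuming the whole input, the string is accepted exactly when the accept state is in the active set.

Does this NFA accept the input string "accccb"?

Answer: ACCEPT

Trace:
S₀ = ε-closure({0}) = {0,1,2,3,4,6,8,10,11,12}
'a' @ 1: {13,14}
'c' @ 2: {1,2,3,4,6,8,10,11,12,15}  [accepting]
'c' @ 3: {1,2,3,4,5,6,7,8,10,11,12,13,14}  [accepting]
'c' @ 4: {1,2,3,4,5,6,7,8,10,11,12,13,14,15}  [accepting]
'c' @ 5: {1,2,3,4,5,6,7,8,10,11,12,13,14,15}  [accepting]
'b' @ 6: {1,2,3,4,5,6,8,9,10,11,12,15}  [accepting]
final: {1,2,3,4,5,6,8,9,10,11,12,15}; accept 1 in set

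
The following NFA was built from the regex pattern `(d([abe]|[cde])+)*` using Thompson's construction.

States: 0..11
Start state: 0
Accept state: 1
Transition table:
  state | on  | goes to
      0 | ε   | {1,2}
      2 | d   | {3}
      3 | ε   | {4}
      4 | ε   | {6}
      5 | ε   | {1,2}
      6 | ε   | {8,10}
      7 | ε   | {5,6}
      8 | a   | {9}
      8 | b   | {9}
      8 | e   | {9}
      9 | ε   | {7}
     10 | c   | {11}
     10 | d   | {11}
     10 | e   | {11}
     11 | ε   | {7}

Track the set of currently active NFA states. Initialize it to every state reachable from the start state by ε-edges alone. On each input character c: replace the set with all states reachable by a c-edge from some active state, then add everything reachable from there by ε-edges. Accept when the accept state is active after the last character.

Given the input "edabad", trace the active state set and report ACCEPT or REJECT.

Answer: REJECT

Trace:
initial (ε-close {0}): {0,1,2}
'e' @ 1: {}  — state set empty
rest 'dabad' ignored (set empty)
end set {} — state 1 not in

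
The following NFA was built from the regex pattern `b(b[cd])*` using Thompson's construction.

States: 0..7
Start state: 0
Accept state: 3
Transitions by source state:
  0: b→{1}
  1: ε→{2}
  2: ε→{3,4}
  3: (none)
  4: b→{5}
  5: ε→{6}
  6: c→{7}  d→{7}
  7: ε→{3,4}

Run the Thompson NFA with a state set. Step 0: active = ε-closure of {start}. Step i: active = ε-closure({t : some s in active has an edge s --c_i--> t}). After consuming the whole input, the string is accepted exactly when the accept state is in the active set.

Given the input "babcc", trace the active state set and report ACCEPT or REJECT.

Answer: REJECT

Steps:
initial (ε-close {0}): {0}
'b' @ 1: {1,2,3,4}  [accepting]
'a' @ 2: {}  — no active states
rest 'bcc' ignored (set empty)
final: {}; accept 3 not in set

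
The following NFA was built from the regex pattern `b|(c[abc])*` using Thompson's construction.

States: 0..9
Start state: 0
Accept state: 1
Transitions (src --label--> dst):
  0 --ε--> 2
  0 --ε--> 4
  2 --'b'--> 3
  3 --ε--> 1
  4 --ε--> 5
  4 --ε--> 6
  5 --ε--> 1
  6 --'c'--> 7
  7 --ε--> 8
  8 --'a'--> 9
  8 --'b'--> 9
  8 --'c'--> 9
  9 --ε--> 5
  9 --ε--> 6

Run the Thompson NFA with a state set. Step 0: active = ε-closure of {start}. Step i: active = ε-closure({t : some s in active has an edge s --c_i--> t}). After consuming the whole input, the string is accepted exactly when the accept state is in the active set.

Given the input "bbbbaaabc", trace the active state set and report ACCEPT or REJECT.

Answer: REJECT

Derivation:
S₀ = ε-closure({0}) = {0,1,2,4,5,6}
'b' @ 1: {1,3}  [accepting]
'b' @ 2: {}  — state set empty
rest 'bbaaabc' ignored (set empty)
final: {}; accept 1 not in set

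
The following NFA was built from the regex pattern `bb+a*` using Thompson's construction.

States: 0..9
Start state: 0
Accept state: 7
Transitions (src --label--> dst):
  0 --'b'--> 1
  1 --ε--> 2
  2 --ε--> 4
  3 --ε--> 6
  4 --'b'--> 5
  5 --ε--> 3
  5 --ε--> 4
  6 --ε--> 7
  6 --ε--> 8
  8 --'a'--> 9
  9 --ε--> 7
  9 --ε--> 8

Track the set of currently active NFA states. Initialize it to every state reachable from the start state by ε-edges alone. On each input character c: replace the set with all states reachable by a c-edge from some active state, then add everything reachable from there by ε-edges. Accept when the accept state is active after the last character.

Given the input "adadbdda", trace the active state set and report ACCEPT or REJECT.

initial (ε-close {0}): {0}
'a' @ 1: {}  — no active states
rest 'dadbdda' ignored (set empty)
end set {} — state 7 not in

Answer: REJECT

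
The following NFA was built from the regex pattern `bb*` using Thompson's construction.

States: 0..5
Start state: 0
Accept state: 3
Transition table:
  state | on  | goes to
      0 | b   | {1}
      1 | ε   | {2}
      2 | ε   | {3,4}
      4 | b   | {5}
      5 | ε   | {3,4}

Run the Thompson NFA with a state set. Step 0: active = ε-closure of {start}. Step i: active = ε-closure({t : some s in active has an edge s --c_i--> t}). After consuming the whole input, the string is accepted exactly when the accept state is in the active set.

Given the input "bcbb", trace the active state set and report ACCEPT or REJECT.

S₀ = ε-closure({0}) = {0}
'b' @ 1: {1,2,3,4}  (accept∈set)
'c' @ 2: {}  — dead — no transitions
rest 'bb' ignored (set empty)
final: {}; accept 3 not in set

Answer: REJECT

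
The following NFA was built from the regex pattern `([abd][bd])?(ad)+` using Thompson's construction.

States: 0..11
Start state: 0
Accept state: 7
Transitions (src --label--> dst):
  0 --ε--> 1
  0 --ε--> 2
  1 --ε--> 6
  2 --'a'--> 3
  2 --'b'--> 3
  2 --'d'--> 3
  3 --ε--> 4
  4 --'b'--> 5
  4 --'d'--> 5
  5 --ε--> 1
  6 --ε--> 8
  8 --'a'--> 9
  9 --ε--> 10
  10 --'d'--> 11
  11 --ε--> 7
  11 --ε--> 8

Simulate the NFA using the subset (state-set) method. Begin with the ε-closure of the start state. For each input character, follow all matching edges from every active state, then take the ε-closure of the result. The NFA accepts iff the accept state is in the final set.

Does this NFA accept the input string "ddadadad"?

Answer: ACCEPT

Derivation:
initial (ε-close {0}): {0,1,2,6,8}
'd' @ 1: {3,4}
'd' @ 2: {1,5,6,8}
'a' @ 3: {9,10}
'd' @ 4: {7,8,11}  [accepting]
'a' @ 5: {9,10}
'd' @ 6: {7,8,11}  [accepting]
'a' @ 7: {9,10}
'd' @ 8: {7,8,11}  [accepting]
final: {7,8,11}; accept 7 in set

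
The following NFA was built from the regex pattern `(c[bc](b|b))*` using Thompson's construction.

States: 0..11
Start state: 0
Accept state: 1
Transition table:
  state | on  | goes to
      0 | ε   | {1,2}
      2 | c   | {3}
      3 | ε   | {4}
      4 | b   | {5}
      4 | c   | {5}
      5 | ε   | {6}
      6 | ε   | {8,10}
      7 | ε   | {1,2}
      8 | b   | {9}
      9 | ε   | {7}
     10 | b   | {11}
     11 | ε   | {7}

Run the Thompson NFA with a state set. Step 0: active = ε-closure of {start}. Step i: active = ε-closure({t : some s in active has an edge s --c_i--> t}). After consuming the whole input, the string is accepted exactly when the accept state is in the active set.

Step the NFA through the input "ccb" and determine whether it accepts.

initial (ε-close {0}): {0,1,2}
'c' @ 1: {3,4}
'c' @ 2: {5,6,8,10}
'b' @ 3: {1,2,7,9,11}  (accept∈set)
after full input: {1,2,7,9,11}  (accept=1 in)

Answer: ACCEPT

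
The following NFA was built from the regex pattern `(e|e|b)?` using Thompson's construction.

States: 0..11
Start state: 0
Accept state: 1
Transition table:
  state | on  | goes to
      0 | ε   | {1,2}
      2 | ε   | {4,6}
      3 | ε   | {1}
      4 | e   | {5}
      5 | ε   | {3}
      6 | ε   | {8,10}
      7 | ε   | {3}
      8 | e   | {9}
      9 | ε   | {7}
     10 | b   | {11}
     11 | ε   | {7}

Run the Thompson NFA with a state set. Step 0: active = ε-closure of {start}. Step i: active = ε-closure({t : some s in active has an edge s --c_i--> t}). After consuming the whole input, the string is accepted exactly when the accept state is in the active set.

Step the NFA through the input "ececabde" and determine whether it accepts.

start: ε-closure({0}) = {0,1,2,4,6,8,10}
'e' @ 1: {1,3,5,7,9}  ✓accept
'c' @ 2: {}  — state set empty
rest 'ecabde' ignored (set empty)
after full input: {}  (accept=1 not in)

Answer: REJECT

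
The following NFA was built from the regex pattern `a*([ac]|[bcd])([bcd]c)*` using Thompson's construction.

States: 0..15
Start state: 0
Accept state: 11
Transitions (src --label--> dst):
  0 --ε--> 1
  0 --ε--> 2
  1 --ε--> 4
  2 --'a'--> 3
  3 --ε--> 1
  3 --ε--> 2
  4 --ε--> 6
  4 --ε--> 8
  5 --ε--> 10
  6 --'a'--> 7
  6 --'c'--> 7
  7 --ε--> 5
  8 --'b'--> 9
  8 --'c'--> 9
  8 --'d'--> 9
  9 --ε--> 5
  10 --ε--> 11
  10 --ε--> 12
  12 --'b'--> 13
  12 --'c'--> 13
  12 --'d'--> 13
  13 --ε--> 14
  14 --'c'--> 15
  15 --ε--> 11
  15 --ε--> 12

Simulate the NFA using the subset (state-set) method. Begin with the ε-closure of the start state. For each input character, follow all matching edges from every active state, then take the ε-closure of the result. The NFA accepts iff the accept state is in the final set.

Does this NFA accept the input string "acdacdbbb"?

Answer: REJECT

Derivation:
initial (ε-close {0}): {0,1,2,4,6,8}
'a' @ 1: {1,2,3,4,5,6,7,8,10,11,12}  [accepting]
'c' @ 2: {5,7,9,10,11,12,13,14}  [accepting]
'd' @ 3: {13,14}
'a' @ 4: {}  — dead — no transitions
rest 'cdbbb' ignored (set empty)
after full input: {}  (accept=11 not in)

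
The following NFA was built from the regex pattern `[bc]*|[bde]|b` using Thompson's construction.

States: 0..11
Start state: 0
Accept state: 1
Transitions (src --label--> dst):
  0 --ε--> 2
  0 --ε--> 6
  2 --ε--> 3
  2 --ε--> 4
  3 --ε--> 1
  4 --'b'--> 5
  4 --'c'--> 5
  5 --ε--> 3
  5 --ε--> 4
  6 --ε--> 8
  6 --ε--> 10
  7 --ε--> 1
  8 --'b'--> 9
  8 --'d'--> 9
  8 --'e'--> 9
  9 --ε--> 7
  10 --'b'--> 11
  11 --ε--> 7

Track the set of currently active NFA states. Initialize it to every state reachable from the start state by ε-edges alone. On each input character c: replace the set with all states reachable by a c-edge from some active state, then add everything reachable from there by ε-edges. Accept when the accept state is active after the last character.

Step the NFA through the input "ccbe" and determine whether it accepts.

initial (ε-close {0}): {0,1,2,3,4,6,8,10}
'c' @ 1: {1,3,4,5}  ✓accept
'c' @ 2: {1,3,4,5}  ✓accept
'b' @ 3: {1,3,4,5}  ✓accept
'e' @ 4: {}  — no active states
final: {}; accept 1 not in set

Answer: REJECT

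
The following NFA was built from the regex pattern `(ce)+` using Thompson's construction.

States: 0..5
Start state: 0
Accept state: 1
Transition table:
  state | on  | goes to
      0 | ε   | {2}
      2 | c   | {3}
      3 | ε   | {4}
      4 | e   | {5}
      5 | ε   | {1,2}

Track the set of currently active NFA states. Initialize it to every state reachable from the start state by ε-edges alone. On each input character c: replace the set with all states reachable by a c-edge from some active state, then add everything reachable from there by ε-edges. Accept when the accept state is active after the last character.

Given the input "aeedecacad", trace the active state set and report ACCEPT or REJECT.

Answer: REJECT

Derivation:
initial (ε-close {0}): {0,2}
'a' @ 1: {}  — state set empty
rest 'eedecacad' ignored (set empty)
after full input: {}  (accept=1 not in)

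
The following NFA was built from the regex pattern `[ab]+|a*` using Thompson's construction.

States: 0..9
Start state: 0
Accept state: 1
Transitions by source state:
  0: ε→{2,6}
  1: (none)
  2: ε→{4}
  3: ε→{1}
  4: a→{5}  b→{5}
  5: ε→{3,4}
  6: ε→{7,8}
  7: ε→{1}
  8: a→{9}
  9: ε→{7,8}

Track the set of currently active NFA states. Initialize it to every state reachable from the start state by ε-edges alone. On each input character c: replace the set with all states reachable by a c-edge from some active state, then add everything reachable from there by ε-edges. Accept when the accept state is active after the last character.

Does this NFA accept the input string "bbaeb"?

Answer: REJECT

Trace:
S₀ = ε-closure({0}) = {0,1,2,4,6,7,8}
'b' @ 1: {1,3,4,5}  (accept∈set)
'b' @ 2: {1,3,4,5}  (accept∈set)
'a' @ 3: {1,3,4,5}  (accept∈set)
'e' @ 4: {}  — dead — no transitions
rest 'b' ignored (set empty)
after full input: {}  (accept=1 not in)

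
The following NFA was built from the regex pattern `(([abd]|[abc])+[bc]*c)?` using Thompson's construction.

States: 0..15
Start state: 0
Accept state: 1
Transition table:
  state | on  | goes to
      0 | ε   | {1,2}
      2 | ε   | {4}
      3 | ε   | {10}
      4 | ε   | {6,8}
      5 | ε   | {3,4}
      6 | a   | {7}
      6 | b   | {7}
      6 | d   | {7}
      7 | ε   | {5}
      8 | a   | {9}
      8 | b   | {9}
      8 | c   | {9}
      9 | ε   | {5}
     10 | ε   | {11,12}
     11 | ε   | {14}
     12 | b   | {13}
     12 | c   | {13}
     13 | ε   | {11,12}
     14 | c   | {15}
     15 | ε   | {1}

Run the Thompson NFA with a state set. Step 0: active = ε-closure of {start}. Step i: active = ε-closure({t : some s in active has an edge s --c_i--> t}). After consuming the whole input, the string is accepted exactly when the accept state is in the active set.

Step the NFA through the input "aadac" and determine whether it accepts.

start: ε-closure({0}) = {0,1,2,4,6,8}
'a' @ 1: {3,4,5,6,7,8,9,10,11,12,14}
'a' @ 2: {3,4,5,6,7,8,9,10,11,12,14}
'd' @ 3: {3,4,5,6,7,8,10,11,12,14}
'a' @ 4: {3,4,5,6,7,8,9,10,11,12,14}
'c' @ 5: {1,3,4,5,6,8,9,10,11,12,13,14,15}  [accepting]
after full input: {1,3,4,5,6,8,9,10,11,12,13,14,15}  (accept=1 in)

Answer: ACCEPT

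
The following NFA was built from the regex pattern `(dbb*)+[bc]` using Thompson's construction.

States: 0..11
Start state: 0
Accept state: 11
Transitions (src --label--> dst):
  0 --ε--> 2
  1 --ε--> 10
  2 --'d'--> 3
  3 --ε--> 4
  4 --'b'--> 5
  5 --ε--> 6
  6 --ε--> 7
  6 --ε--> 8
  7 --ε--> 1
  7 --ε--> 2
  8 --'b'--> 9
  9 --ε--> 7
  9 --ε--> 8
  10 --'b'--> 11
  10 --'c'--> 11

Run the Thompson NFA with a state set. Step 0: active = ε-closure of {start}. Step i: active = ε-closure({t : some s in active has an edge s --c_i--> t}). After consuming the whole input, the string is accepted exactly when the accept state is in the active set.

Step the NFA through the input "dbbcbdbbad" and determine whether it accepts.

start: ε-closure({0}) = {0,2}
'd' @ 1: {3,4}
'b' @ 2: {1,2,5,6,7,8,10}
'b' @ 3: {1,2,7,8,9,10,11}  [accepting]
'c' @ 4: {11}  [accepting]
'b' @ 5: {}  — no active states
rest 'dbbad' ignored (set empty)
after full input: {}  (accept=11 not in)

Answer: REJECT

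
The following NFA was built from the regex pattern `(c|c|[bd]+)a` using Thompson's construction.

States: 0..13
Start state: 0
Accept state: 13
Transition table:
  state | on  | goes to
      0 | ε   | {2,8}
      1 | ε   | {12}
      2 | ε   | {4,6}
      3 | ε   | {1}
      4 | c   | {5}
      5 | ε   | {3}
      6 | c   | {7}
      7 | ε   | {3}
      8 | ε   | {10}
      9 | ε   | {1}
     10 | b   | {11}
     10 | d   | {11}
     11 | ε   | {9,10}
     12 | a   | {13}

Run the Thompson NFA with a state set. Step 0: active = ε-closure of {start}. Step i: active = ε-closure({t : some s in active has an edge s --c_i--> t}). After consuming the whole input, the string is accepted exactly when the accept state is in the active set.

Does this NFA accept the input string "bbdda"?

Answer: ACCEPT

Derivation:
initial (ε-close {0}): {0,2,4,6,8,10}
'b' @ 1: {1,9,10,11,12}
'b' @ 2: {1,9,10,11,12}
'd' @ 3: {1,9,10,11,12}
'd' @ 4: {1,9,10,11,12}
'a' @ 5: {13}  [accepting]
after full input: {13}  (accept=13 in)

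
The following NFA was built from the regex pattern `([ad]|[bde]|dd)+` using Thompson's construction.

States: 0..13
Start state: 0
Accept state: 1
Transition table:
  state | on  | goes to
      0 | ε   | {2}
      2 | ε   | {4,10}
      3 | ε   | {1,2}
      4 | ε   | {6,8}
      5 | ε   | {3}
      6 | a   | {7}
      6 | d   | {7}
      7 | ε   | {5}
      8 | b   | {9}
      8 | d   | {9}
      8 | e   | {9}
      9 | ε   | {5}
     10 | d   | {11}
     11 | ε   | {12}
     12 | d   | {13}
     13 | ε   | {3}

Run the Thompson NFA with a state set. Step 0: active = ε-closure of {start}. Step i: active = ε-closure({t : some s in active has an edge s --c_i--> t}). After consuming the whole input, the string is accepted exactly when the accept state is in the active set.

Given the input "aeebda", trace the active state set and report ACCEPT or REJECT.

S₀ = ε-closure({0}) = {0,2,4,6,8,10}
'a' @ 1: {1,2,3,4,5,6,7,8,10}  (accept∈set)
'e' @ 2: {1,2,3,4,5,6,8,9,10}  (accept∈set)
'e' @ 3: {1,2,3,4,5,6,8,9,10}  (accept∈set)
'b' @ 4: {1,2,3,4,5,6,8,9,10}  (accept∈set)
'd' @ 5: {1,2,3,4,5,6,7,8,9,10,11,12}  (accept∈set)
'a' @ 6: {1,2,3,4,5,6,7,8,10}  (accept∈set)
end set {1,2,3,4,5,6,7,8,10} — state 1 in

Answer: ACCEPT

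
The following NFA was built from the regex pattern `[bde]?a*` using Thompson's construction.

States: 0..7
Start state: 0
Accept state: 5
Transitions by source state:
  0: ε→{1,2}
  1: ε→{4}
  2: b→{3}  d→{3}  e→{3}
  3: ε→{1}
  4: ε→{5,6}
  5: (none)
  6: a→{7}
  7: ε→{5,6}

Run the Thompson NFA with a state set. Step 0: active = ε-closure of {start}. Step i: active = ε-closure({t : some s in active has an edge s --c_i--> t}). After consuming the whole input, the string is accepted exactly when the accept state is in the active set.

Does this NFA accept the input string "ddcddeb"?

Answer: REJECT

Derivation:
start: ε-closure({0}) = {0,1,2,4,5,6}
'd' @ 1: {1,3,4,5,6}  ✓accept
'd' @ 2: {}  — dead — no transitions
rest 'cddeb' ignored (set empty)
after full input: {}  (accept=5 not in)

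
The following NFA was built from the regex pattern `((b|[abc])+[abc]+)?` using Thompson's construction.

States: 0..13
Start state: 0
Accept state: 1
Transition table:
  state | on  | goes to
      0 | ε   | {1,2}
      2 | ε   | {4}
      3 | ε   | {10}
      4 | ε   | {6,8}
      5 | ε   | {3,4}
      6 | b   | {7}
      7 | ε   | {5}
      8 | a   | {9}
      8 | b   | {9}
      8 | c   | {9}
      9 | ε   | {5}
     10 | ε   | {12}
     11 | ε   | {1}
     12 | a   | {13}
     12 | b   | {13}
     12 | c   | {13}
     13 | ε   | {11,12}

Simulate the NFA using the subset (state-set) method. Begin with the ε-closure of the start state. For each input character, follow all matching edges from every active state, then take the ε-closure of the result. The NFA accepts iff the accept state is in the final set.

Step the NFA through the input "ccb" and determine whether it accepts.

start: ε-closure({0}) = {0,1,2,4,6,8}
'c' @ 1: {3,4,5,6,8,9,10,12}
'c' @ 2: {1,3,4,5,6,8,9,10,11,12,13}  (accept∈set)
'b' @ 3: {1,3,4,5,6,7,8,9,10,11,12,13}  (accept∈set)
end set {1,3,4,5,6,7,8,9,10,11,12,13} — state 1 in

Answer: ACCEPT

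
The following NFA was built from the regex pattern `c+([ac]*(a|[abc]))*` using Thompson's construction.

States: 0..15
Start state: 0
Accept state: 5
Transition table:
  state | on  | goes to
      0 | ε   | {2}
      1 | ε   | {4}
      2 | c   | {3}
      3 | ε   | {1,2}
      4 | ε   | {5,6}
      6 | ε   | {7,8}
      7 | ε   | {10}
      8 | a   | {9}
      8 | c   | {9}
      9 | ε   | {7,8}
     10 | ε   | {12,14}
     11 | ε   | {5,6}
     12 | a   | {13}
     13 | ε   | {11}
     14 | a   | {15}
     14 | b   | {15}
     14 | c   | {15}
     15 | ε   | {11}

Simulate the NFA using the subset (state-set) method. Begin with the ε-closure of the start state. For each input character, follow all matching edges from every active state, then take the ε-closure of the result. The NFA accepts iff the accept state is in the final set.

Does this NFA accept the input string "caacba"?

Answer: ACCEPT

Trace:
S₀ = ε-closure({0}) = {0,2}
'c' @ 1: {1,2,3,4,5,6,7,8,10,12,14}  ✓accept
'a' @ 2: {5,6,7,8,9,10,11,12,13,14,15}  ✓accept
'a' @ 3: {5,6,7,8,9,10,11,12,13,14,15}  ✓accept
'c' @ 4: {5,6,7,8,9,10,11,12,14,15}  ✓accept
'b' @ 5: {5,6,7,8,10,11,12,14,15}  ✓accept
'a' @ 6: {5,6,7,8,9,10,11,12,13,14,15}  ✓accept
after full input: {5,6,7,8,9,10,11,12,13,14,15}  (accept=5 in)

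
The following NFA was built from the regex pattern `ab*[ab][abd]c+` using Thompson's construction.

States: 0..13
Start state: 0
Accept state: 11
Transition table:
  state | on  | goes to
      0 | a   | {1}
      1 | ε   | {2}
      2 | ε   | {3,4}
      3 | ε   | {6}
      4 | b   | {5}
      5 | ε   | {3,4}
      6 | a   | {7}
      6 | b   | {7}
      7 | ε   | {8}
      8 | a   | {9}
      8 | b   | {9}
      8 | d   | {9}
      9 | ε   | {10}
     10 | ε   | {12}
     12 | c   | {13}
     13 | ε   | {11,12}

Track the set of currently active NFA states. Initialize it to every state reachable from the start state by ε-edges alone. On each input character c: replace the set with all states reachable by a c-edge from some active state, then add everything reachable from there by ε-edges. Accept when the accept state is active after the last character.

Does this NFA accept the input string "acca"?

Answer: REJECT

Trace:
initial (ε-close {0}): {0}
'a' @ 1: {1,2,3,4,6}
'c' @ 2: {}  — no active states
rest 'ca' ignored (set empty)
end set {} — state 11 not in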